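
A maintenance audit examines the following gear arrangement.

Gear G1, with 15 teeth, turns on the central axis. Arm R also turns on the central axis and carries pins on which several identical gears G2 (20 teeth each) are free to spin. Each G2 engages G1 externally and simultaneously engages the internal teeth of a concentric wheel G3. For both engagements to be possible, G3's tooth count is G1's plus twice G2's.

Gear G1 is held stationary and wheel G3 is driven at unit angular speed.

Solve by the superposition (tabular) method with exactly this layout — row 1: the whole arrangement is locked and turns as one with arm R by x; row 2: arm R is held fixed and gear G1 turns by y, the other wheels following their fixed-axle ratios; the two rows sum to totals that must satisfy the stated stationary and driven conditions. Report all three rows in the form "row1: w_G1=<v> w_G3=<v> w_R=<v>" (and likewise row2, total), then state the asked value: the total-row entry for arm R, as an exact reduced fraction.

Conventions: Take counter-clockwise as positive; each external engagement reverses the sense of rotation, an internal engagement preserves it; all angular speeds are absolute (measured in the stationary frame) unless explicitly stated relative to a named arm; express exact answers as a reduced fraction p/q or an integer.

topology: planetary set — G1 15T / G2 20T / G3 55T, arm = carrier (Willis)
row 1 — lock + rotate with arm: ω_sun = ω_ring = ω_arm = x
row 2 — arm fixed, fixed-axis ratios: sun y, ring −(15/55)·y, arm 0
boundary: total ω_sun = x + y = 0 and total ω_ring = x − (15/55)·y = 1  ⇒  y = -11/14, x = 11/14
row 2 ring = −(15/55)·(-11/14) = 3/14
totals (row 1 + row 2): sun 11/14 + (-11/14) = 0, ring 11/14 + 3/14 = 1, arm 11/14 + 0 = 11/14
asked cell (total, arm) = 11/14

row1: w_G1=11/14 w_G3=11/14 w_R=11/14
row2: w_G1=-11/14 w_G3=3/14 w_R=0
total: w_G1=0 w_G3=1 w_R=11/14
asked value: 11/14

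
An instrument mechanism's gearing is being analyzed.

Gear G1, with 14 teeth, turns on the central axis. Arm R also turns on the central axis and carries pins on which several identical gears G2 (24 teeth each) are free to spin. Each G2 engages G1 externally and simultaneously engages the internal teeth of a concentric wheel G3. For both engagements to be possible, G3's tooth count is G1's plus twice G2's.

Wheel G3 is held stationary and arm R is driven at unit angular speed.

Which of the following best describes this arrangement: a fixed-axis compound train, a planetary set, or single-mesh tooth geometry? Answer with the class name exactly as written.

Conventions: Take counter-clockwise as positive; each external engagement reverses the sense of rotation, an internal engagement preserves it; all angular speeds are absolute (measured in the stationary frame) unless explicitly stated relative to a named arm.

planetary set

topology: planetary set — G1 14T / G2 24T / G3 62T, arm = carrier (Willis)
classification: planetary set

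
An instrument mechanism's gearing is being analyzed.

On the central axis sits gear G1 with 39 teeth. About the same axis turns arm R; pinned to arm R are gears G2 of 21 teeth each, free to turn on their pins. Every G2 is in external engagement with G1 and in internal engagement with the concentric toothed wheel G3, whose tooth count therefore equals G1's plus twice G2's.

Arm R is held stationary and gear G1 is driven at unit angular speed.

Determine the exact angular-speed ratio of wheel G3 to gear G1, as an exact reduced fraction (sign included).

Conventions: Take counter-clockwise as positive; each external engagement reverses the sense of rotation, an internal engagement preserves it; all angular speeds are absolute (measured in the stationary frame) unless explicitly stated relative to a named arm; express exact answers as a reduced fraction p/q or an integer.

planetary set (39T centre, 21T on arm, 81T internal) — Willis relation
ring teeth: 39 + 2·21 = 81
39(ω_sun−ω_arm) = −81(ω_ring−ω_arm),  ω_arm = 0, ω_sun = 1
ω_ring = 0 − (39/81)(1−0) = -13/27
ω_out/ω_in = -13/27

-13/27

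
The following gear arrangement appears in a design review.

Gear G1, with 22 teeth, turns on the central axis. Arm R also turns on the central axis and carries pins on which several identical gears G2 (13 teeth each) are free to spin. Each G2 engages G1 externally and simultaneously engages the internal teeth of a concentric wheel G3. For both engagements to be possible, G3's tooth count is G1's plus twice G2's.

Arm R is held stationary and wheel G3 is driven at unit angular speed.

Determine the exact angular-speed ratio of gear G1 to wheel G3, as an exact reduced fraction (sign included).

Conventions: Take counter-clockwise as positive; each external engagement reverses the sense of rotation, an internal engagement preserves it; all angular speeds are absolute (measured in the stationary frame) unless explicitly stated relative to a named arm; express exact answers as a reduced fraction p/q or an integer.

class = planetary set [G3 = 22+2·13 = 48; Willis about the carrier]
ring teeth: 22 + 2·13 = 48
22(ω_sun−ω_arm) = −48(ω_ring−ω_arm),  ω_arm = 0, ω_ring = 1
ω_sun = 0 − (48/22)(1−0) = -24/11
ω_out/ω_in = -24/11

-24/11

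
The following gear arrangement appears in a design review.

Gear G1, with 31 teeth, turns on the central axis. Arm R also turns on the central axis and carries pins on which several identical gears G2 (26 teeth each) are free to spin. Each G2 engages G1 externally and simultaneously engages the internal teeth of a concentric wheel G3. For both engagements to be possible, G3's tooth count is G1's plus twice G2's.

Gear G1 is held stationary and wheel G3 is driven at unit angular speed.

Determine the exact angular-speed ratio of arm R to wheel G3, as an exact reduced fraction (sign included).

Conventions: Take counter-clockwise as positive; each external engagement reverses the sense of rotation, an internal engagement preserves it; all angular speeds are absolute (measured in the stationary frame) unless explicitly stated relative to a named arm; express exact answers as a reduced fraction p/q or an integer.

83/114

recognized (axles ride arm R): planetary set, 31/26/83 teeth
ring teeth: 31 + 2·26 = 83
31(ω_sun−ω_arm) = −83(ω_ring−ω_arm),  ω_sun = 0, ω_ring = 1
31(0−ω_arm) = −83(1−ω_arm)  ⇒  114·ω_arm = 83  ⇒  ω_arm = 83/114
ω_out/ω_in = 83/114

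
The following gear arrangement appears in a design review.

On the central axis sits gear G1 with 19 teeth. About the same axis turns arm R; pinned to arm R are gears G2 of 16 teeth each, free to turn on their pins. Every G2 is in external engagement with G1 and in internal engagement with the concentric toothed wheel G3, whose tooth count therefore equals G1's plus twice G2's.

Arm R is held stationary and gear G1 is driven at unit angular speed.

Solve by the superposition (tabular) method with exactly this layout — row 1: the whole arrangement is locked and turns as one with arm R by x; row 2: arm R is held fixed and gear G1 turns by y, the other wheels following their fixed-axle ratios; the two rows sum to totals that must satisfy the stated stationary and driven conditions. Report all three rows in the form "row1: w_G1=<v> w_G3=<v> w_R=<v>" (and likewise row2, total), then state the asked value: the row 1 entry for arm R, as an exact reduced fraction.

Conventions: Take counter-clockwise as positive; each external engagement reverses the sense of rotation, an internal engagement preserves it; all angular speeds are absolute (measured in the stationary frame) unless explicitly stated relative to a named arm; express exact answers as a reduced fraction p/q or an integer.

row1: w_G1=0 w_G3=0 w_R=0
row2: w_G1=1 w_G3=-19/51 w_R=0
total: w_G1=1 w_G3=-19/51 w_R=0
asked value: 0

planetary set (19T centre, 16T on arm, 51T internal) — Willis relation
row 1 (train locked, turned with arm): all members turn x
row 2: sun turns y, ring = −(19/51)·y, arm 0
boundary: total ω_arm = x = 0 and total ω_sun = x + y = 1  ⇒  y = 1, x = 0
row 2 ring = −(19/51)·1 = -19/51
totals (row 1 + row 2): sun 0 + 1 = 1, ring 0 + (-19/51) = -19/51, arm 0 + 0 = 0
asked cell (row1, arm) = 0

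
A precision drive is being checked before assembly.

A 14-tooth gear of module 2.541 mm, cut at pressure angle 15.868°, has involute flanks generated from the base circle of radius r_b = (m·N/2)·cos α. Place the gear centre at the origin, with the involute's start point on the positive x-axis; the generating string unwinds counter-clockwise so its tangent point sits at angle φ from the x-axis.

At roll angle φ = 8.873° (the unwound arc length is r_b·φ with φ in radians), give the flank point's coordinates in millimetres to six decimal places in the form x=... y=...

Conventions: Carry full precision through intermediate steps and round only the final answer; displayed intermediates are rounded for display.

single-mesh involute tooth geometry (14T wheel at module 2.541)
pitch radius r_p = m·N/2 = 2.541·14/2 = 17.787000
base radius r_b = r_p·cos α = 17.787000·cos 15.868° = 17.109212
roll angle φ = 8.873° = 0.15486306 rad
x = r_b·(cos φ + φ·sin φ) = 17.313145
y = r_b·(sin φ − φ·cos φ) = 0.021131

x=17.313145 y=0.021131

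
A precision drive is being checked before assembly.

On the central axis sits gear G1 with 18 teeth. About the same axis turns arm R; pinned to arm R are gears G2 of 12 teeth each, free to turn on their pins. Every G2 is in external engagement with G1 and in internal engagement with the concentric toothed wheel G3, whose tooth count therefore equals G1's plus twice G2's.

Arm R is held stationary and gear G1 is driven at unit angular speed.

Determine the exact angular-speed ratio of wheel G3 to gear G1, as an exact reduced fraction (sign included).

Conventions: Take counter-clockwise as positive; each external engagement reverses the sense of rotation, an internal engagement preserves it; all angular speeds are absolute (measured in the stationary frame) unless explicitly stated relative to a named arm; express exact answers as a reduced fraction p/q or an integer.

topology: planetary set — G1 18T / G2 12T / G3 42T, arm = carrier (Willis)
ring teeth: 18 + 2·12 = 42
18(ω_sun−ω_arm) = −42(ω_ring−ω_arm),  ω_arm = 0, ω_sun = 1
ω_ring = 0 − (18/42)(1−0) = -3/7
ω_out/ω_in = -3/7

-3/7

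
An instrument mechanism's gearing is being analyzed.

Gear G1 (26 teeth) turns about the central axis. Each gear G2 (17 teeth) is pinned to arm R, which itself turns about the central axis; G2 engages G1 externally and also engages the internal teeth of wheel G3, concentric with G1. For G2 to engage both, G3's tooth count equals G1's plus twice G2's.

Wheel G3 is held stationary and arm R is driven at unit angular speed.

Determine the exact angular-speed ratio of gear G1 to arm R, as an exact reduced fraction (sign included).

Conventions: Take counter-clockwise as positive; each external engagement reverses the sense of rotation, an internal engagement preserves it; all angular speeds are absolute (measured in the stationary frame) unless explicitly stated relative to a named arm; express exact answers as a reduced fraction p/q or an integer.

planetary set (26T centre, 17T on arm, 60T internal) — Willis relation
ring teeth: 26 + 2·17 = 60
26(ω_sun−ω_arm) = −60(ω_ring−ω_arm),  ω_ring = 0, ω_arm = 1
ω_sun = 1 − (60/26)(0−1) = 43/13
ω_out/ω_in = 43/13

43/13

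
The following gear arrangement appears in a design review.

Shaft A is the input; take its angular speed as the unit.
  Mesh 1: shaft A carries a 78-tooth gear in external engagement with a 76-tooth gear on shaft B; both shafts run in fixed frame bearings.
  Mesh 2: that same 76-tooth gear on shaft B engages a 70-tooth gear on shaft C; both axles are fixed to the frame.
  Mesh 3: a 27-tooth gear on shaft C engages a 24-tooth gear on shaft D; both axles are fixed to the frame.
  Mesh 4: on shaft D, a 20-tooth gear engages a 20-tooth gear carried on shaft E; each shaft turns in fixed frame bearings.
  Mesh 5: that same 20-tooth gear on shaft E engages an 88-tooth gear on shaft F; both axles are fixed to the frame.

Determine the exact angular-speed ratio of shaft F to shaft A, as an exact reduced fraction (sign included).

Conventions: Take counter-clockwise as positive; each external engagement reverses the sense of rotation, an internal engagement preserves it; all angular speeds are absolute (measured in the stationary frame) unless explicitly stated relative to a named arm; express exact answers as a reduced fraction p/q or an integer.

-351/1232

class = fixed-axis compound train [5 meshes; 5 ratios multiply, 5 sense flips]
mesh 1 [78T→76T]: running ratio 39/38, sense −
mesh 2 [76T→70T]: running ratio 39/35, sense +
mesh 3 [27T→24T]: running ratio 351/280, sense −
mesh 4 [20T→20T]: running ratio 351/280, sense +
mesh 5 [20T→88T]: running ratio 351/1232, sense −
ω_out/ω_in = -351/1232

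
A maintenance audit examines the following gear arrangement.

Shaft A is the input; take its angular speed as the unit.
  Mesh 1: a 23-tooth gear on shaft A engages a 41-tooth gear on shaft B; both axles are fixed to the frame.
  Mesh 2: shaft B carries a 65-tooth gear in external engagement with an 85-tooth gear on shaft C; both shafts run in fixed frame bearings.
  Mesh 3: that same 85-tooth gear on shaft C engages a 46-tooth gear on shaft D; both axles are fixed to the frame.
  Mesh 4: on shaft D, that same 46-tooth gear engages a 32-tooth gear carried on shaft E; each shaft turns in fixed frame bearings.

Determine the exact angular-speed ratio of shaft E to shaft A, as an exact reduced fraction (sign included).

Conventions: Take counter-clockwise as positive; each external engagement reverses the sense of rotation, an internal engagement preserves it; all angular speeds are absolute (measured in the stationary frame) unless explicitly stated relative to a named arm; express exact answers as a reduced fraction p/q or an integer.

1495/1312

class = fixed-axis compound train [4 meshes; 4 ratios multiply, 4 sense flips]
mesh 1 [23T→41T]: running ratio 23/41, sense −
mesh 2 [65T→85T]: running ratio 299/697, sense +
mesh 3 [85T→46T]: running ratio 65/82, sense −
mesh 4 [46T→32T]: running ratio 1495/1312, sense +
ω_out/ω_in = 1495/1312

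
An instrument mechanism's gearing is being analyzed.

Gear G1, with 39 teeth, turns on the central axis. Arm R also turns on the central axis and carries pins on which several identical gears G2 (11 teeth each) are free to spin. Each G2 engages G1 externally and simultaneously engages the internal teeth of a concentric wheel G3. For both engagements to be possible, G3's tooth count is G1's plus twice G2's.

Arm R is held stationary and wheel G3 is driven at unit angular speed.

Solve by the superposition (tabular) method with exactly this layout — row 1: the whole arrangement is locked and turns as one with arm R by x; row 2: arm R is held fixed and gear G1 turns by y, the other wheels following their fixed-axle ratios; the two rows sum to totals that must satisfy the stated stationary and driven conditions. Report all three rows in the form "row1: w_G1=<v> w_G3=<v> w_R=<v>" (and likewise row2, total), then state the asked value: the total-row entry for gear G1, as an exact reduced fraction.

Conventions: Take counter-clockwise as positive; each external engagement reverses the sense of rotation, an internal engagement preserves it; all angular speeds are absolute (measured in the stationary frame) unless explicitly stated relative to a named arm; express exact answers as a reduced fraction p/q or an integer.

row1: w_G1=0 w_G3=0 w_R=0
row2: w_G1=-61/39 w_G3=1 w_R=0
total: w_G1=-61/39 w_G3=1 w_R=0
asked value: -61/39

topology: planetary set — G1 39T / G2 11T / G3 61T, arm = carrier (Willis)
row 1 (train locked, turned with arm): all members turn x
row 2 — arm fixed, fixed-axis ratios: sun y, ring −(39/61)·y, arm 0
boundary: total ω_arm = x = 0 and total ω_ring = x − (39/61)·y = 1  ⇒  y = -61/39, x = 0
row 2 ring = −(39/61)·(-61/39) = 1
totals (row 1 + row 2): sun 0 + (-61/39) = -61/39, ring 0 + 1 = 1, arm 0 + 0 = 0
asked cell (total, sun) = -61/39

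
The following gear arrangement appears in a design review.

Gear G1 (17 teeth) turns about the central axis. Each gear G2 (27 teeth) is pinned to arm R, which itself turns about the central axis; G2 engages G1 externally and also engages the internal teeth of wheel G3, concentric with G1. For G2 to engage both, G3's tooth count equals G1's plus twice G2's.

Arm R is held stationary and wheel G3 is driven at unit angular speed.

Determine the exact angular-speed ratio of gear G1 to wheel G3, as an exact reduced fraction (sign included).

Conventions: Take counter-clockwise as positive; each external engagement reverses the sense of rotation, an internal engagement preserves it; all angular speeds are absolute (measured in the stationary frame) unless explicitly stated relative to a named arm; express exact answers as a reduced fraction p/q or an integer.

-71/17

class = planetary set [G3 = 17+2·27 = 71; Willis about the carrier]
ring teeth: 17 + 2·27 = 71
17(ω_sun−ω_arm) = −71(ω_ring−ω_arm),  ω_arm = 0, ω_ring = 1
ω_sun = 0 − (71/17)(1−0) = -71/17
ω_out/ω_in = -71/17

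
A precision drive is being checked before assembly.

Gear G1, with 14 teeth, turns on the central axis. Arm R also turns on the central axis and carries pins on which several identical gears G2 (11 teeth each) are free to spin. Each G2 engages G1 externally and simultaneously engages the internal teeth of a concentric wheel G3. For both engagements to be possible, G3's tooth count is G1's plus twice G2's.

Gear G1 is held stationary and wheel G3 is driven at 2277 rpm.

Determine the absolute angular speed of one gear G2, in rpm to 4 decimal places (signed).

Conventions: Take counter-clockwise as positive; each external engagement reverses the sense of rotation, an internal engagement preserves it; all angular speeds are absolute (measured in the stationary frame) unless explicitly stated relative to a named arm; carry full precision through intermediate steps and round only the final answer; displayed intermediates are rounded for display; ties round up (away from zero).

topology: planetary set — G1 14T / G2 11T / G3 36T, arm = carrier (Willis)
normalise by the input: solve with ω_ring = 1, then scale by 2277 rpm
ring teeth: 14 + 2·11 = 36
14(ω_sun−ω_arm) = −36(ω_ring−ω_arm),  ω_sun = 0, ω_ring = 1
14(0−ω_arm) = −36(1−ω_arm)  ⇒  50·ω_arm = 36  ⇒  ω_arm = 18/25
sun–planet mesh: 14·(0−18/25) = −11·(ω_p−ω_arm)  ⇒  ω_p−ω_arm = 252/275
ω_p = 18/25 + 252/275 = 18/11
scale: ω_p = 18/11 × 2277 rpm = +3726.0000 rpm

+3726.0000 rpm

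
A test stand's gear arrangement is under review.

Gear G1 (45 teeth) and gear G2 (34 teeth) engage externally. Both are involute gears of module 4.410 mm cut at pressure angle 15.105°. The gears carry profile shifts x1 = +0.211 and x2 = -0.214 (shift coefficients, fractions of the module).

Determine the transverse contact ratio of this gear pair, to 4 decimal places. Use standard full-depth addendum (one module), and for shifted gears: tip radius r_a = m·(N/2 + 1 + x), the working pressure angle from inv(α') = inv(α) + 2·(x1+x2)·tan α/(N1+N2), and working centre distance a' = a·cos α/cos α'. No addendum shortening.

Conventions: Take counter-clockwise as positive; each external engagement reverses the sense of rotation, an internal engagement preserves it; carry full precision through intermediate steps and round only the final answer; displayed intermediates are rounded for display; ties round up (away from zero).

2.0033

topology: single-mesh involute geometry — m = 4.410, 45T/34T pair
base radii: r_b1 = 95.796766, r_b2 = 72.379779
tip radii: r_a1 = 104.565510, r_a2 = 78.436260
inv(α') = inv(15.105°) + 2·(+0.211-0.214)·tan α/(45+34) = 0.00626185  ⇒  α' = 15.08886°
a' = a·cos α / cos α' = 174.1950·cos 15.105°/cos 15.08886° = 174.181763
action lengths: √(r_a1²−r_b1²) = 41.915696, √(r_a2²−r_b2²) = 30.222749
base pitch p_b = π·m·cos α = 13.375752
CR = (41.915696 + 30.222749 − 174.181763·sin 15.08886°)/13.375752 = 2.003327
contact ratio ≈ 2.0033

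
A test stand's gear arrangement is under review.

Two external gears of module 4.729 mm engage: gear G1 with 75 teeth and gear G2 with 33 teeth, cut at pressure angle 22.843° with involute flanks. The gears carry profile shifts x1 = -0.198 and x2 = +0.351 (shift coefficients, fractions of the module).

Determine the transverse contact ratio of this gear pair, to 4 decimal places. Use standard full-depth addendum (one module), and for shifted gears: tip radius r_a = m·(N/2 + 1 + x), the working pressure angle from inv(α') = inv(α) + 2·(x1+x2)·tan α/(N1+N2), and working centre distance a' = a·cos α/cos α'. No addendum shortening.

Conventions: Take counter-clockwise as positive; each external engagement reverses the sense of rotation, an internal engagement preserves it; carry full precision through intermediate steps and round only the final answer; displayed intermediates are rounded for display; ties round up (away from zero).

1.5591

topology: single-mesh involute geometry — m = 4.729, 75T/33T pair
base radii: r_b1 = 163.429286, r_b2 = 71.908886
tip radii: r_a1 = 181.130158, r_a2 = 84.417379
inv(α') = inv(22.843°) + 2·(-0.198+0.351)·tan α/(75+33) = 0.02375264  ⇒  α' = 23.22134°
a' = a·cos α / cos α' = 255.3660·cos 22.843°/cos 23.22134° = 256.083896
action lengths: √(r_a1²−r_b1²) = 78.096111, √(r_a2²−r_b2²) = 44.219973
base pitch p_b = π·m·cos α = 13.691420
CR = (78.096111 + 44.219973 − 256.083896·sin 23.22134°)/13.691420 = 1.559097
contact ratio ≈ 1.5591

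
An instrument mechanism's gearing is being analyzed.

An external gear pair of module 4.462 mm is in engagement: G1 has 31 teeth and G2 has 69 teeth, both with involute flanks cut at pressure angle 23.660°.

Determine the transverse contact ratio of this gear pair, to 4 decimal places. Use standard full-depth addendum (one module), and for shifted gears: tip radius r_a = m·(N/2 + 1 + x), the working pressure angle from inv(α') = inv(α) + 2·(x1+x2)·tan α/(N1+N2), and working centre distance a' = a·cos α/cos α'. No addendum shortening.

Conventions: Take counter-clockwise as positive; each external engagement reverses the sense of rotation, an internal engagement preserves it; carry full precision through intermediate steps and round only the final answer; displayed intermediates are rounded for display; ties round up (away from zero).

single-mesh involute tooth geometry (31T engaging 69T at module 4.462)
base radii: r_b1 = 63.347533, r_b2 = 140.999347
tip radii: r_a1 = 73.623000, r_a2 = 158.401000
no profile shift: α' = α, a' = a
action lengths: √(r_a1²−r_b1²) = 37.515813, √(r_a2²−r_b2²) = 72.180752
base pitch p_b = π·m·cos α = 12.839493
CR = (37.515813 + 72.180752 − 223.100000·sin 23.66000°)/12.839493 = 1.570518
contact ratio ≈ 1.5705

1.5705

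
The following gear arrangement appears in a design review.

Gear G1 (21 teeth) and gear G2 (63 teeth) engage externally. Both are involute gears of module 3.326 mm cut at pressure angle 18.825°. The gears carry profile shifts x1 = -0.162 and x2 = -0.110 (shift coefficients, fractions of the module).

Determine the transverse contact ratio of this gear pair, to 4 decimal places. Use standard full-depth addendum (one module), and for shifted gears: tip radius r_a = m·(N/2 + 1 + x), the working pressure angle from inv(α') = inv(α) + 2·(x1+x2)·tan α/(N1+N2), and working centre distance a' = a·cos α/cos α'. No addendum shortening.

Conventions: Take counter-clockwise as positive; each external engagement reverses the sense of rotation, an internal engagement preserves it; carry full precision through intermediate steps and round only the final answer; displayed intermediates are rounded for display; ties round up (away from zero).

class = single-mesh tooth geometry [involute pair 21T × 63T, m = 3.326]
base radii: r_b1 = 33.054918, r_b2 = 99.164755
tip radii: r_a1 = 37.710188, r_a2 = 107.729140
inv(α') = inv(18.825°) + 2·(-0.162-0.110)·tan α/(21+63) = 0.01014868  ⇒  α' = 17.66123°
a' = a·cos α / cos α' = 139.6920·cos 18.825°/cos 17.66123° = 138.759844
action lengths: √(r_a1²−r_b1²) = 18.150225, √(r_a2²−r_b2²) = 42.094168
base pitch p_b = π·m·cos α = 9.890008
CR = (18.150225 + 42.094168 − 138.759844·sin 17.66123°)/9.890008 = 1.834808
contact ratio ≈ 1.8348

1.8348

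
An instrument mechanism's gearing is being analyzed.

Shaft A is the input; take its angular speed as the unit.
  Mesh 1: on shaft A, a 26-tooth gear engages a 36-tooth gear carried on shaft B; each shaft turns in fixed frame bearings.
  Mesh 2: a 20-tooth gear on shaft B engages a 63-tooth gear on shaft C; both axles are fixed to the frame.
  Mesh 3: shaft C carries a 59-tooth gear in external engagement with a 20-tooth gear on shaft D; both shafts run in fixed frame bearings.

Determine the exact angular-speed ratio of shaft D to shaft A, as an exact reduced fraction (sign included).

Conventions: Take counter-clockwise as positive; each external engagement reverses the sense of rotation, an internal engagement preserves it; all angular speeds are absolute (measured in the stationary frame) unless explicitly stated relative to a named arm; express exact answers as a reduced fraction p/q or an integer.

-767/1134

class = fixed-axis compound train [3 meshes; 3 ratios multiply, 3 sense flips]
mesh 1 [26T→36T]: running ratio 13/18, sense −
mesh 2 [20T→63T]: running ratio 130/567, sense +
mesh 3 [59T→20T]: running ratio 767/1134, sense −
ω_out/ω_in = -767/1134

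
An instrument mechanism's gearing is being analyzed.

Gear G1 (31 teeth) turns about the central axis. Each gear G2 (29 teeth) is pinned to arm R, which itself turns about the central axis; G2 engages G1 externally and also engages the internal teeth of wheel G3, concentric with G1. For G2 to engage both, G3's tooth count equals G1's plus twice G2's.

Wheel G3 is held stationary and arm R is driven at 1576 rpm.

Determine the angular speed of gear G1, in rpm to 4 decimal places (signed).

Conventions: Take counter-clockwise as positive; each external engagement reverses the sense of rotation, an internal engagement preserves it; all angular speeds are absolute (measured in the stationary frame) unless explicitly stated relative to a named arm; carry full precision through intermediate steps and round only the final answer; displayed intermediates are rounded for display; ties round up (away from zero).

+6100.6452 rpm

class = planetary set [G3 = 31+2·29 = 89; Willis about the carrier]
normalise by the input: solve with ω_arm = 1, then scale by 1576 rpm
ring teeth: 31 + 2·29 = 89
31(ω_sun−ω_arm) = −89(ω_ring−ω_arm),  ω_ring = 0, ω_arm = 1
ω_sun = 1 − (89/31)(0−1) = 120/31
scale: ω_sun = 120/31 × 1576 rpm = +6100.6452 rpm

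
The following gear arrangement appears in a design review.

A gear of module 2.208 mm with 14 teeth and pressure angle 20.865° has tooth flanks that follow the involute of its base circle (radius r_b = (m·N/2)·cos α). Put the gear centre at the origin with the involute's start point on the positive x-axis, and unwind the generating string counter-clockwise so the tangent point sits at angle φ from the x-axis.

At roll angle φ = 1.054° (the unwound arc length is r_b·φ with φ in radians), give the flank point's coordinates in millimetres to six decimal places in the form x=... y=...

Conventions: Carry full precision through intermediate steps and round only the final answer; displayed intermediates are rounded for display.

topology: single-mesh involute geometry — m = 2.208, N = 14
pitch radius r_p = m·N/2 = 2.208·14/2 = 15.456000
base radius r_b = r_p·cos α = 15.456000·cos 20.865° = 14.442430
roll angle φ = 1.054° = 0.01839577 rad
x = r_b·(cos φ + φ·sin φ) = 14.444873
y = r_b·(sin φ − φ·cos φ) = 0.000030

x=14.444873 y=0.000030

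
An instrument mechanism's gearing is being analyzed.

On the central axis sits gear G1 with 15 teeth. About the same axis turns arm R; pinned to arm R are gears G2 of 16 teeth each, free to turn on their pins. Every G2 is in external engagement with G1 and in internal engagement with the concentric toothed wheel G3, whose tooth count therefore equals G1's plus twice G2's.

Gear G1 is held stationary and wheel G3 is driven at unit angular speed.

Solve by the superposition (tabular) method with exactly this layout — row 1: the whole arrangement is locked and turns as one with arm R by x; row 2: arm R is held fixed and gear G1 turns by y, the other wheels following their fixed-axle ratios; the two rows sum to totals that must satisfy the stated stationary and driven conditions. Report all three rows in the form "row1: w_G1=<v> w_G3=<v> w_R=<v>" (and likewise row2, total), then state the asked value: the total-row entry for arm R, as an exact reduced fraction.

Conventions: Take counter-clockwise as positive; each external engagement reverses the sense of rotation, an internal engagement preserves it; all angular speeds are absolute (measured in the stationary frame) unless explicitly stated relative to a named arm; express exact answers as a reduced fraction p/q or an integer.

class = planetary set [G3 = 15+2·16 = 47; Willis about the carrier]
row 1 (train locked, turned with arm): all members turn x
superposition row 2 [arm held]: sun y, ring −(15/47)·y, arm 0
boundary: total ω_sun = x + y = 0 and total ω_ring = x − (15/47)·y = 1  ⇒  y = -47/62, x = 47/62
row 2 ring = −(15/47)·(-47/62) = 15/62
totals (row 1 + row 2): sun 47/62 + (-47/62) = 0, ring 47/62 + 15/62 = 1, arm 47/62 + 0 = 47/62
asked cell (total, arm) = 47/62

row1: w_G1=47/62 w_G3=47/62 w_R=47/62
row2: w_G1=-47/62 w_G3=15/62 w_R=0
total: w_G1=0 w_G3=1 w_R=47/62
asked value: 47/62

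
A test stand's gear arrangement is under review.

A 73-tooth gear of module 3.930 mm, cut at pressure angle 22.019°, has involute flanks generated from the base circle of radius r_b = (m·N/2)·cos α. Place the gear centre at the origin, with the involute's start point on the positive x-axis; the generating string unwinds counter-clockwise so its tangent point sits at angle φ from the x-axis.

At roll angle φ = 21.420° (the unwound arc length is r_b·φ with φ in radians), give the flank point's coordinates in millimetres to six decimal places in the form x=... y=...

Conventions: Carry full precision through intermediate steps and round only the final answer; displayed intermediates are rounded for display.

class = single-mesh tooth geometry [base-circle involute, m = 3.930, 73T]
pitch radius r_p = m·N/2 = 3.930·73/2 = 143.445000
base radius r_b = r_p·cos α = 143.445000·cos 22.019° = 132.982061
roll angle φ = 21.420° = 0.37384953 rad
x = r_b·(cos φ + φ·sin φ) = 141.952885
y = r_b·(sin φ − φ·cos φ) = 2.283917

x=141.952885 y=2.283917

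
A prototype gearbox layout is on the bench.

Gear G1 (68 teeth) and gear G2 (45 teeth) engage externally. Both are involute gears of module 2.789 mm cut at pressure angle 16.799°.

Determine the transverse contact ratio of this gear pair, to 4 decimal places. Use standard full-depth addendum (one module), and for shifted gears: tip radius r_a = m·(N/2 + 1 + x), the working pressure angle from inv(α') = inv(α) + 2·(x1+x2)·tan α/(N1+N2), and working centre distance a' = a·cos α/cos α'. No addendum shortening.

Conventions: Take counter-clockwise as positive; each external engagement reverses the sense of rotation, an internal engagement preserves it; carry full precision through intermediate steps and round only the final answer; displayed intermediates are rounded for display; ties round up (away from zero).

single-mesh involute tooth geometry (68T engaging 45T at module 2.789)
base radii: r_b1 = 90.779257, r_b2 = 60.074508
tip radii: r_a1 = 97.615000, r_a2 = 65.541500
no profile shift: α' = α, a' = a
action lengths: √(r_a1²−r_b1²) = 35.886135, √(r_a2²−r_b2²) = 26.205756
base pitch p_b = π·m·cos α = 8.387984
CR = (35.886135 + 26.205756 − 157.578500·sin 16.79900°)/8.387984 = 1.972980
contact ratio ≈ 1.9730

1.9730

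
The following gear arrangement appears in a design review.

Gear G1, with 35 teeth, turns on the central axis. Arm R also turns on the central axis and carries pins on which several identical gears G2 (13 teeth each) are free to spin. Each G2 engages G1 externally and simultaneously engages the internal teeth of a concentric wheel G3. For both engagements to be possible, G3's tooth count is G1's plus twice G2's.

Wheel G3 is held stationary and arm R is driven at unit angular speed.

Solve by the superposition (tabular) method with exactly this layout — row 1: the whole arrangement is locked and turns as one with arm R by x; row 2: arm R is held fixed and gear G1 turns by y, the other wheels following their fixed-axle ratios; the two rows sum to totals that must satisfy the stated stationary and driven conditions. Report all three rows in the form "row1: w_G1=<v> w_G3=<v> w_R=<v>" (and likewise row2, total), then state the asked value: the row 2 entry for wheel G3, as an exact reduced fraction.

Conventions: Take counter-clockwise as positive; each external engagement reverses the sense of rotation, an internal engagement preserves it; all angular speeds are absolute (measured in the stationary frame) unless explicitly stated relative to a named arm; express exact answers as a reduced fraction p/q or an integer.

row1: w_G1=1 w_G3=1 w_R=1
row2: w_G1=61/35 w_G3=-1 w_R=0
total: w_G1=96/35 w_G3=0 w_R=1
asked value: -1

topology: planetary set — G1 35T / G2 13T / G3 61T, arm = carrier (Willis)
row 1: whole set turns with the arm by x
superposition row 2 [arm held]: sun y, ring −(35/61)·y, arm 0
boundary: total ω_ring = x − (35/61)·y = 0 and total ω_arm = x = 1  ⇒  y = 61/35, x = 1
row 2 ring = −(35/61)·61/35 = -1
totals (row 1 + row 2): sun 1 + 61/35 = 96/35, ring 1 + (-1) = 0, arm 1 + 0 = 1
asked cell (row2, ring) = -1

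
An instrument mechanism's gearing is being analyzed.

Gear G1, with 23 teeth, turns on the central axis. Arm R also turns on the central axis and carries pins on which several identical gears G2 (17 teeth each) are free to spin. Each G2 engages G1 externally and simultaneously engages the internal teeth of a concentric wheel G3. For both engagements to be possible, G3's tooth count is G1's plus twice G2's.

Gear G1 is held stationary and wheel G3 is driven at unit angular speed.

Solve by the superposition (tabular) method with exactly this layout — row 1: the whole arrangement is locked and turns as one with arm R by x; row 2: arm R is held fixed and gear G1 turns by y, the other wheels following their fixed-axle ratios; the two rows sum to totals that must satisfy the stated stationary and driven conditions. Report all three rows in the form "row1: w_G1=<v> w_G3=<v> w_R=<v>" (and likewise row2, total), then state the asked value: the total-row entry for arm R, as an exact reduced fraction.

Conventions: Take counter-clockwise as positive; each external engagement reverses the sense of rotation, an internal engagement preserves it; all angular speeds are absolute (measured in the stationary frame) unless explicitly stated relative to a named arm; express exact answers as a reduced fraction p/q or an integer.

row1: w_G1=57/80 w_G3=57/80 w_R=57/80
row2: w_G1=-57/80 w_G3=23/80 w_R=0
total: w_G1=0 w_G3=1 w_R=57/80
asked value: 57/80

recognized (axles ride arm R): planetary set, 23/17/57 teeth
superposition row 1 [locked train]: every member turns x
row 2: sun turns y, ring = −(23/57)·y, arm 0
boundary: total ω_sun = x + y = 0 and total ω_ring = x − (23/57)·y = 1  ⇒  y = -57/80, x = 57/80
row 2 ring = −(23/57)·(-57/80) = 23/80
totals (row 1 + row 2): sun 57/80 + (-57/80) = 0, ring 57/80 + 23/80 = 1, arm 57/80 + 0 = 57/80
asked cell (total, arm) = 57/80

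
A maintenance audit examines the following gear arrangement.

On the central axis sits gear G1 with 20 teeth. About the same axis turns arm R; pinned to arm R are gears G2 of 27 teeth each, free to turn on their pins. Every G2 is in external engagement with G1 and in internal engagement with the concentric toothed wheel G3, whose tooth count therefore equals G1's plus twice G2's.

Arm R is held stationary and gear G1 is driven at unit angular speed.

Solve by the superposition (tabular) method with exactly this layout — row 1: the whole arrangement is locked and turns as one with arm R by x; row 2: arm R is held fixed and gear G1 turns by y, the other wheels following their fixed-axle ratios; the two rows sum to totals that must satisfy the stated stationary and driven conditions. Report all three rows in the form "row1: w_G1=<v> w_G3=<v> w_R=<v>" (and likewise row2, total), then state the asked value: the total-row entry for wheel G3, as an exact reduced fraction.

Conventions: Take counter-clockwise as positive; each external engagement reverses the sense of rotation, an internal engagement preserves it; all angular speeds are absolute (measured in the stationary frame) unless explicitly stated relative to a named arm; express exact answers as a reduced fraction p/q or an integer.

class = planetary set [G3 = 20+2·27 = 74; Willis about the carrier]
row 1 (train locked, turned with arm): all members turn x
row 2 — arm fixed, fixed-axis ratios: sun y, ring −(20/74)·y, arm 0
boundary: total ω_arm = x = 0 and total ω_sun = x + y = 1  ⇒  y = 1, x = 0
row 2 ring = −(20/74)·1 = -10/37
totals (row 1 + row 2): sun 0 + 1 = 1, ring 0 + (-10/37) = -10/37, arm 0 + 0 = 0
asked cell (total, ring) = -10/37

row1: w_G1=0 w_G3=0 w_R=0
row2: w_G1=1 w_G3=-10/37 w_R=0
total: w_G1=1 w_G3=-10/37 w_R=0
asked value: -10/37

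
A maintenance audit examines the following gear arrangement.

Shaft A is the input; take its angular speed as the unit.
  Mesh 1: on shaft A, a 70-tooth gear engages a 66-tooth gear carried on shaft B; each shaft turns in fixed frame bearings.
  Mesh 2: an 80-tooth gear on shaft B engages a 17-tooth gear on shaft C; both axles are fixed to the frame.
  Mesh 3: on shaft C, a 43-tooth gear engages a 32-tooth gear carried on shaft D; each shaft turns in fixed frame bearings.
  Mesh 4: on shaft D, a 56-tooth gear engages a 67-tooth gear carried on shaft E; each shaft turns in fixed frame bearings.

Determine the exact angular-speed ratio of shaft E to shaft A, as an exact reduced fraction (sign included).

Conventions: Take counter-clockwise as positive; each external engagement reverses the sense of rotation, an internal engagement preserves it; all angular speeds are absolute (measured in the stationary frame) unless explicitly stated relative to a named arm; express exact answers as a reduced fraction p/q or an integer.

210700/37587

class = fixed-axis compound train [4 meshes; 4 ratios multiply, 4 sense flips]
mesh 1 [70T→66T]: running ratio 35/33, sense −
mesh 2 [80T→17T]: running ratio 2800/561, sense +
mesh 3 [43T→32T]: running ratio 7525/1122, sense −
mesh 4 [56T→67T]: running ratio 210700/37587, sense +
ω_out/ω_in = 210700/37587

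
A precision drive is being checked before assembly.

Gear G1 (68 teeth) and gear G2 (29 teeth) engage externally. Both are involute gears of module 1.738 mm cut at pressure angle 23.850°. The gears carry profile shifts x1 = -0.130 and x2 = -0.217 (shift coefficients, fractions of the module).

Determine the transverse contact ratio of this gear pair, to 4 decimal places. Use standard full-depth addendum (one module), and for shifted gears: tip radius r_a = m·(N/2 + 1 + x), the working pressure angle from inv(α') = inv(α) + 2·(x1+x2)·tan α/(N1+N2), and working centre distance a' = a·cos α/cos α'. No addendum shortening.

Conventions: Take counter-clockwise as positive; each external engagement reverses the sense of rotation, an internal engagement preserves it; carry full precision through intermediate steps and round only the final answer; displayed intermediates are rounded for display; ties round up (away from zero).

class = single-mesh tooth geometry [involute pair 68T × 29T, m = 1.738]
base radii: r_b1 = 54.045966, r_b2 = 23.049015
tip radii: r_a1 = 60.604060, r_a2 = 26.561854
inv(α') = inv(23.850°) + 2·(-0.130-0.217)·tan α/(68+29) = 0.02267132  ⇒  α' = 22.87916°
a' = a·cos α / cos α' = 84.2930·cos 23.850°/cos 22.87916° = 83.678209
action lengths: √(r_a1²−r_b1²) = 27.420533, √(r_a2²−r_b2²) = 13.201325
base pitch p_b = π·m·cos α = 4.993836
CR = (27.420533 + 13.201325 − 83.678209·sin 22.87916°)/4.993836 = 1.619736
contact ratio ≈ 1.6197

1.6197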